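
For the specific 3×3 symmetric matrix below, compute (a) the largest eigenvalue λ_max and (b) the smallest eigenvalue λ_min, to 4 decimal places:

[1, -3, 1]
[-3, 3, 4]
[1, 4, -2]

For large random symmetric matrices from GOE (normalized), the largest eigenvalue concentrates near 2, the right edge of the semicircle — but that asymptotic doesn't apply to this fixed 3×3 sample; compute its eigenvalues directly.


Since M is real symmetric, all three eigenvalues are real; they are the roots of det(λI − M) = λ³ − (tr M) λ² + s λ − det M, where s is the sum of the principal 2×2 minors.
tr M = 1 + 3 + (-2) = 2.
s = (1·3 − (-3)²) + (1·(-2) − 1²) + (3·(-2) − 4²) = -6 + (-3) + (-22) = -31.
det M (expand along row 1) = 1·(-22) − (-3)·2 + 1·(-15) = -31.
Characteristic polynomial: λ³ − 2λ² − 31λ + 31 = 0.
Substitute λ = y + (tr M)/3 = y + 0.666667 to remove the quadratic term: y³ + p·y + q = 0 with p = s − (tr M)²/3 = -32.333333 and q = −2(tr M)³/27 + (tr M)·s/3 − det M = 9.740741.
Three real roots ⇒ use the trigonometric (Viète) form: r = 2√(−p/3) = 6.565905, φ = arccos(3q/(p·r)) = arccos(-0.137647) = 1.708882 rad.
y_k = r·cos(φ/3 − 2πk/3) for k = 0, 1, 2 gives y = 5.529162, 0.302113, -5.831275.
λ_k = y_k + 0.666667 gives λ = 6.1958, 0.9688, -5.1646 (check: the sum is 2.0000 = tr M).

Hence λ_max = 6.1958 and λ_min = -5.1646.


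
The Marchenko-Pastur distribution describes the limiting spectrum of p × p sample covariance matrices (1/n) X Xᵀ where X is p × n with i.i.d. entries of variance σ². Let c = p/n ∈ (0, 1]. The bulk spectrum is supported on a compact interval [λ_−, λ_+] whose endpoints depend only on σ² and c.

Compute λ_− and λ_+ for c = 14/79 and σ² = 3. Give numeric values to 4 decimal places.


c = 14/79 = 0.177215; √c = 0.420969.
λ_− = σ² (1 − √c)² = 3 · (1 − 0.420969)² = 3 · (0.579031)² = 1.005829.
λ_+ = σ² (1 + √c)² = 3 · (1 + 0.420969)² = 3 · (1.420969)² = 6.057462.

Rounded to 4 decimal places: λ_− ≈ 1.0058, λ_+ ≈ 6.0575.


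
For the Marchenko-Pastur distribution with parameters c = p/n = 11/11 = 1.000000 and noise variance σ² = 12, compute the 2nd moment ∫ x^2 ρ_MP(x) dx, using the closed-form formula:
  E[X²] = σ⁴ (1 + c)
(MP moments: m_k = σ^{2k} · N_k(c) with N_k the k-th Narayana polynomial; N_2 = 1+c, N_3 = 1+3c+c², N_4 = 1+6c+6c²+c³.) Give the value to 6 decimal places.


E[X²] = σ⁴ (1 + c) (second MP moment). With σ² = 12 (so σ⁴ = 144) and c = 11/11 = 1.000000: E[X²] = 144 · (1 + 1.000000) = 144 · 2.000000.

So E[X^2] = 288.000000.


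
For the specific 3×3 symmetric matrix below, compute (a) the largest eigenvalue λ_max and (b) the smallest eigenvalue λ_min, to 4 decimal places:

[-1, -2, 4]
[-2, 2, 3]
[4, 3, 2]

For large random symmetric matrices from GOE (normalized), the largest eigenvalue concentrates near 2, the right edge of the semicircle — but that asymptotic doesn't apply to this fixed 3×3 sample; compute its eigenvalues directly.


Since M is real symmetric, all three eigenvalues are real; they are the roots of det(λI − M) = λ³ − (tr M) λ² + s λ − det M, where s is the sum of the principal 2×2 minors.
tr M = -1 + 2 + 2 = 3.
s = ((-1)·2 − (-2)²) + ((-1)·2 − 4²) + (2·2 − 3²) = -6 + (-18) + (-5) = -29.
det M (expand along row 1) = (-1)·(-5) − (-2)·(-16) + 4·(-14) = -83.
Characteristic polynomial: λ³ − 3λ² − 29λ + 83 = 0.
Substitute λ = y + (tr M)/3 = y + 1.000000 to remove the quadratic term: y³ + p·y + q = 0 with p = s − (tr M)²/3 = -32.000000 and q = −2(tr M)³/27 + (tr M)·s/3 − det M = 52.000000.
Three real roots ⇒ use the trigonometric (Viète) form: r = 2√(−p/3) = 6.531973, φ = arccos(3q/(p·r)) = arccos(-0.746329) = 2.413326 rad.
y_k = r·cos(φ/3 − 2πk/3) for k = 0, 1, 2 gives y = 4.530011, 1.810439, -6.340450.
λ_k = y_k + 1.000000 gives λ = 5.5300, 2.8104, -5.3405 (check: the sum is 3.0000 = tr M).

Hence λ_max = 5.5300 and λ_min = -5.3405.


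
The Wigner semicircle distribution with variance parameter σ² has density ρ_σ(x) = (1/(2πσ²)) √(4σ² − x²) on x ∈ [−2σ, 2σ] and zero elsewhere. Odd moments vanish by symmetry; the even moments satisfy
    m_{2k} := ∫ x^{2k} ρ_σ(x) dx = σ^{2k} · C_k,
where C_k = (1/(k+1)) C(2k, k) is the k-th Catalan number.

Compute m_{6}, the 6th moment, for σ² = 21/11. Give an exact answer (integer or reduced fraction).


By the scaled semicircle moment identity, m_{2k} = σ^{2k} · C_k with k = 3.
C_3 = (1/(k+1)) · C(2k, k) = (1/4) · C(6, 3) = (1/4) · 20 = 5.
σ^{2k} = (σ²)^k = (21/11)^3 = 9261/1331.

Therefore m_{6} = σ^{6} · C_3 = (9261/1331) · 5 = 46305/1331.


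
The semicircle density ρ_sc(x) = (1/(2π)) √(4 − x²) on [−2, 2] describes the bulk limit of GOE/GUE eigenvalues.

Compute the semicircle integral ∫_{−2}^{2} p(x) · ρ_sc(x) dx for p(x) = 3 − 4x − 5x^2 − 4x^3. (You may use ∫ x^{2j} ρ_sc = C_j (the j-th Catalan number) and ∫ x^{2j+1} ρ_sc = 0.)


Write p(x) = Σ a_i x^i, split into monomials and integrate each against ρ_sc separately.
Using ∫ x^{2j} ρ_sc = C_j = (1/(j+1)) C(2j, j) (Catalan numbers) and ∫ x^{2j+1} ρ_sc = 0 (odd monomials vanish by symmetry):
  i = 0 (even): a_0 · C_{0} = 3 · 1 = 3
  i = 1 (odd): ∫ x^1 ρ_sc = 0 (vanishes)
  i = 2 (even): a_2 · C_{1} = -5 · 1 = -5
  i = 3 (odd): ∫ x^3 ρ_sc = 0 (vanishes)

Summing the contributions: ∫_{−2}^{2} p(x) ρ_sc(x) dx = 3 + (-5) = -2.


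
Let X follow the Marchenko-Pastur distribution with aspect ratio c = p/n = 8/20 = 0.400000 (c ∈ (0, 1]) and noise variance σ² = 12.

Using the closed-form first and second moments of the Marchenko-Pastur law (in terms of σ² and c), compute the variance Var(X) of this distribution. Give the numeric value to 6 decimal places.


Recall the MP moments m_1 = E[X] = σ² and m_2 = E[X²] = σ⁴ (1 + c).
m_1 = E[X] = σ² = 12, so m_1² = 144.
m_2 = E[X²] = σ⁴ (1 + c) = 144 · (1 + 0.400000) = 144 · 1.400000 = 201.600000.
(Note m_2 − m_1² simplifies to c · σ⁴ = 0.400000 · 144.)

Var(X) = m_2 − m_1² = 201.600000 − 144 = 57.600000.


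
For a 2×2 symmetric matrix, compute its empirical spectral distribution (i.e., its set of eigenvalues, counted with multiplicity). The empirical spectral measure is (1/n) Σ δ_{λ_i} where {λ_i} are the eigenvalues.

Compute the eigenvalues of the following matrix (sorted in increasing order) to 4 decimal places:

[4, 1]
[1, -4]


Since M is real symmetric, both eigenvalues are real; they are the roots of det(λI − M) = λ² − (tr M) λ + det M.
tr M = 4 + (-4) = 0.
det M = 4·(-4) − 1² = -16 − 1 = -17.
Characteristic polynomial: λ² − 17 = 0.
Discriminant Δ = (tr M)² − 4·det M = 0 − (-68) = 68; √Δ = 8.246211.
λ = (tr M ± √Δ)/2 = (0 ± 8.246211)/2, giving (tr M − √Δ)/2 = -4.1231 and (tr M + √Δ)/2 = 4.1231.

Eigenvalues sorted in increasing order: [-4.1231, 4.1231].


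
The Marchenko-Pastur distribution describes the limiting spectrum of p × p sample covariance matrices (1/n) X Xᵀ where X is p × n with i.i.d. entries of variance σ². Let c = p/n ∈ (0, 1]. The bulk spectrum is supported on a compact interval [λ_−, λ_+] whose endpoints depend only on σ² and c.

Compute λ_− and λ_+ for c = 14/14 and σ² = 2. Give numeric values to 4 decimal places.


c = 14/14 = 1.000000; √c = 1.000000.
λ_− = σ² (1 − √c)² = 2 · (1 − 1.000000)² = 2 · (0.000000)² = 0.000000.
λ_+ = σ² (1 + √c)² = 2 · (1 + 1.000000)² = 2 · (2.000000)² = 8.000000.

Rounded to 4 decimal places: λ_− ≈ 0.0000, λ_+ ≈ 8.0000.


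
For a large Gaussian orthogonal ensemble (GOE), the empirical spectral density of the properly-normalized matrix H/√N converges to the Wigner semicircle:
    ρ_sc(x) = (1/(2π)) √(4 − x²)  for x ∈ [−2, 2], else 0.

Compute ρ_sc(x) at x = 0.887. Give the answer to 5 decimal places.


ρ_sc(x) = (1/(2π)) √(4 − x²). With x = 0.887:
  4 − x² = 4 − (0.887)² = 4 − 0.786769 = 3.213231.
  √(4 − x²) = 1.792549.
  1/(2π) = 0.159155.
  ρ_sc(0.887) = 0.159155 · 1.792549 = 0.285293.

Rounded to 5 decimal places: ρ_sc(0.887) ≈ 0.28529.


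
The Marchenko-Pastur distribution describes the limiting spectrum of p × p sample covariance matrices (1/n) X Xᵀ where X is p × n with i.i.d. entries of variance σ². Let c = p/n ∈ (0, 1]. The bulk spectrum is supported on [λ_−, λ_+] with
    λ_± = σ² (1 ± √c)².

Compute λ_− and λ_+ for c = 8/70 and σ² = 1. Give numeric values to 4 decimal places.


c = 8/70 = 0.114286; √c = 0.338062.
λ_− = σ² (1 − √c)² = 1 · (1 − 0.338062)² = 1 · (0.661938)² = 0.438162.
λ_+ = σ² (1 + √c)² = 1 · (1 + 0.338062)² = 1 · (1.338062)² = 1.790409.

Rounded to 4 decimal places: λ_− ≈ 0.4382, λ_+ ≈ 1.7904.


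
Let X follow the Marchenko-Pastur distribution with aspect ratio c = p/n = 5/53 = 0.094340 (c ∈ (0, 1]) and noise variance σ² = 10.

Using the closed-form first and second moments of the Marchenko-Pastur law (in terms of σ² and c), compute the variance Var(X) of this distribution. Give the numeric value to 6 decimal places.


Recall the MP moments m_1 = E[X] = σ² and m_2 = E[X²] = σ⁴ (1 + c).
m_1 = E[X] = σ² = 10, so m_1² = 100.
m_2 = E[X²] = σ⁴ (1 + c) = 100 · (1 + 0.094340) = 100 · 1.094340 = 109.433962.
(Note m_2 − m_1² simplifies to c · σ⁴ = 0.094340 · 100.)

Var(X) = m_2 − m_1² = 109.433962 − 100 = 9.433962.


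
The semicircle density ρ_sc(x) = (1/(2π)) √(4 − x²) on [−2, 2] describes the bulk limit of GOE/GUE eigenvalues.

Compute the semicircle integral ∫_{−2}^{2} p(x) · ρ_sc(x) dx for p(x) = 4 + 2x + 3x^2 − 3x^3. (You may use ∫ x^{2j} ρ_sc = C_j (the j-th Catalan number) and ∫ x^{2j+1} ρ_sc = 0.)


Write p(x) = Σ a_i x^i, split into monomials and integrate each against ρ_sc separately.
Using ∫ x^{2j} ρ_sc = C_j = (1/(j+1)) C(2j, j) (Catalan numbers) and ∫ x^{2j+1} ρ_sc = 0 (odd monomials vanish by symmetry):
  i = 0 (even): a_0 · C_{0} = 4 · 1 = 4
  i = 1 (odd): ∫ x^1 ρ_sc = 0 (vanishes)
  i = 2 (even): a_2 · C_{1} = 3 · 1 = 3
  i = 3 (odd): ∫ x^3 ρ_sc = 0 (vanishes)

Summing the contributions: ∫_{−2}^{2} p(x) ρ_sc(x) dx = 4 + 3 = 7.


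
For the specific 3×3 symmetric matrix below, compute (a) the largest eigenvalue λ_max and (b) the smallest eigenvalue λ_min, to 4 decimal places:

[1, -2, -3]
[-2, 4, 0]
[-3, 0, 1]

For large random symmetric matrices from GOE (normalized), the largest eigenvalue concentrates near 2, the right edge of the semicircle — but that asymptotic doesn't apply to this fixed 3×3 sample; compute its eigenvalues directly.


Since M is real symmetric, all three eigenvalues are real; they are the roots of det(λI − M) = λ³ − (tr M) λ² + s λ − det M, where s is the sum of the principal 2×2 minors.
tr M = 1 + 4 + 1 = 6.
s = (1·4 − (-2)²) + (1·1 − (-3)²) + (4·1 − 0²) = 0 + (-8) + 4 = -4.
det M (expand along row 1) = 1·4 − (-2)·(-2) + (-3)·12 = -36.
Characteristic polynomial: λ³ − 6λ² − 4λ + 36 = 0.
Substitute λ = y + (tr M)/3 = y + 2.000000 to remove the quadratic term: y³ + p·y + q = 0 with p = s − (tr M)²/3 = -16.000000 and q = −2(tr M)³/27 + (tr M)·s/3 − det M = 12.000000.
Three real roots ⇒ use the trigonometric (Viète) form: r = 2√(−p/3) = 4.618802, φ = arccos(3q/(p·r)) = arccos(-0.487139) = 2.079607 rad.
y_k = r·cos(φ/3 − 2πk/3) for k = 0, 1, 2 gives y = 3.552799, 0.779616, -4.332415.
λ_k = y_k + 2.000000 gives λ = 5.5528, 2.7796, -2.3324 (check: the sum is 6.0000 = tr M).

Hence λ_max = 5.5528 and λ_min = -2.3324.


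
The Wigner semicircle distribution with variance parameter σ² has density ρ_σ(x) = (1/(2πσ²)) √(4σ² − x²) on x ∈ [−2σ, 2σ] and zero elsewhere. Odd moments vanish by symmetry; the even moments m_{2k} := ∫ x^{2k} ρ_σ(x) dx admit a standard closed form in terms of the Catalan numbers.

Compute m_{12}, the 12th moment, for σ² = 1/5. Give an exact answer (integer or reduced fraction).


By the scaled semicircle moment identity, m_{2k} = σ^{2k} · C_k with k = 6.
C_6 = (1/(k+1)) · C(2k, k) = (1/7) · C(12, 6) = (1/7) · 924 = 132.
σ^{2k} = (σ²)^k = (1/5)^6 = 1/15625.

Therefore m_{12} = σ^{12} · C_6 = (1/15625) · 132 = 132/15625.


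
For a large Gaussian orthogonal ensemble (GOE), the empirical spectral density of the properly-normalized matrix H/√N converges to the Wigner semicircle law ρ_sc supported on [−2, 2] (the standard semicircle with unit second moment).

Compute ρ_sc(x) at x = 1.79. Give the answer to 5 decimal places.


ρ_sc(x) = (1/(2π)) √(4 − x²). With x = 1.79:
  4 − x² = 4 − (1.79)² = 4 − 3.204100 = 0.795900.
  √(4 − x²) = 0.892132.
  1/(2π) = 0.159155.
  ρ_sc(1.79) = 0.159155 · 0.892132 = 0.141987.

Rounded to 5 decimal places: ρ_sc(1.79) ≈ 0.14199.


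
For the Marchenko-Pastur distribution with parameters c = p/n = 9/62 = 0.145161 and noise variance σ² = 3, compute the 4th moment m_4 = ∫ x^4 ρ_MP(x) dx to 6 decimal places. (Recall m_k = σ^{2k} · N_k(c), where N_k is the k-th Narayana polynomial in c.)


E[X⁴] = σ⁸ (1 + 6c + 6c² + c³) (fourth MP moment). With σ² = 3 (so σ⁸ = 81) and c = 9/62 = 0.145161: E[X⁴] = 81 · (1 + 6·0.145161 + 6·(0.145161)² + (0.145161)³) = 81 · 2.000457.

So E[X^4] = 162.037046.


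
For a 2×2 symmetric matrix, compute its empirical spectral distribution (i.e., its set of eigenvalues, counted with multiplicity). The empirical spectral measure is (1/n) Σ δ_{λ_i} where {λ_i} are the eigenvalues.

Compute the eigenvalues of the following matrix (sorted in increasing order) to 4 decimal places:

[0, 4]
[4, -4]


Since M is real symmetric, both eigenvalues are real; they are the roots of det(λI − M) = λ² − (tr M) λ + det M.
tr M = 0 + (-4) = -4.
det M = 0·(-4) − 4² = 0 − 16 = -16.
Characteristic polynomial: λ² + 4λ − 16 = 0.
Discriminant Δ = (tr M)² − 4·det M = 16 − (-64) = 80; √Δ = 8.944272.
λ = (tr M ± √Δ)/2 = (-4 ± 8.944272)/2, giving (tr M − √Δ)/2 = -6.4721 and (tr M + √Δ)/2 = 2.4721.

Eigenvalues sorted in increasing order: [-6.4721, 2.4721].


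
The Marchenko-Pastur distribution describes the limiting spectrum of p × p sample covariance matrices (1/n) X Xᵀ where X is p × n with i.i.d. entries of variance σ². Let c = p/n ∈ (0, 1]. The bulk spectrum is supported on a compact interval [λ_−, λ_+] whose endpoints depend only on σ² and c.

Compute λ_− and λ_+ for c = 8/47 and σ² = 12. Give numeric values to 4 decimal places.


c = 8/47 = 0.170213; √c = 0.412568.
λ_− = σ² (1 − √c)² = 12 · (1 − 0.412568)² = 12 · (0.587432)² = 4.140909.
λ_+ = σ² (1 + √c)² = 12 · (1 + 0.412568)² = 12 · (1.412568)² = 23.944197.

Rounded to 4 decimal places: λ_− ≈ 4.1409, λ_+ ≈ 23.9442.


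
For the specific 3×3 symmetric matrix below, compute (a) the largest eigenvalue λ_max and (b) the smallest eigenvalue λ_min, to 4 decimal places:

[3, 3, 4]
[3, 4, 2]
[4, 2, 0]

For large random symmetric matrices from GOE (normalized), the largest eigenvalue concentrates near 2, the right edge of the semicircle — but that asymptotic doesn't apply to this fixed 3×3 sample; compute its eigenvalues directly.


Since M is real symmetric, all three eigenvalues are real; they are the roots of det(λI − M) = λ³ − (tr M) λ² + s λ − det M, where s is the sum of the principal 2×2 minors.
tr M = 3 + 4 + 0 = 7.
s = (3·4 − 3²) + (3·0 − 4²) + (4·0 − 2²) = 3 + (-16) + (-4) = -17.
det M (expand along row 1) = 3·(-4) − 3·(-8) + 4·(-10) = -28.
Characteristic polynomial: λ³ − 7λ² − 17λ + 28 = 0.
Substitute λ = y + (tr M)/3 = y + 2.333333 to remove the quadratic term: y³ + p·y + q = 0 with p = s − (tr M)²/3 = -33.333333 and q = −2(tr M)³/27 + (tr M)·s/3 − det M = -37.074074.
Three real roots ⇒ use the trigonometric (Viète) form: r = 2√(−p/3) = 6.666667, φ = arccos(3q/(p·r)) = arccos(0.500500) = 1.046620 rad.
y_k = r·cos(φ/3 − 2πk/3) for k = 0, 1, 2 gives y = 6.265056, -1.158918, -5.106138.
λ_k = y_k + 2.333333 gives λ = 8.5984, 1.1744, -2.7728 (check: the sum is 7.0000 = tr M).

Hence λ_max = 8.5984 and λ_min = -2.7728.


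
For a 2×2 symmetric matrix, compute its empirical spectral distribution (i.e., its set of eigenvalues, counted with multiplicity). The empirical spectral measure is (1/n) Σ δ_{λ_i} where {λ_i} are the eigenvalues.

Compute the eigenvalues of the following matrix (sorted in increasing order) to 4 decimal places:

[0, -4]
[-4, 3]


Since M is real symmetric, both eigenvalues are real; they are the roots of det(λI − M) = λ² − (tr M) λ + det M.
tr M = 0 + 3 = 3.
det M = 0·3 − (-4)² = 0 − 16 = -16.
Characteristic polynomial: λ² − 3λ − 16 = 0.
Discriminant Δ = (tr M)² − 4·det M = 9 − (-64) = 73; √Δ = 8.544004.
λ = (tr M ± √Δ)/2 = (3 ± 8.544004)/2, giving (tr M − √Δ)/2 = -2.7720 and (tr M + √Δ)/2 = 5.7720.

Eigenvalues sorted in increasing order: [-2.7720, 5.7720].


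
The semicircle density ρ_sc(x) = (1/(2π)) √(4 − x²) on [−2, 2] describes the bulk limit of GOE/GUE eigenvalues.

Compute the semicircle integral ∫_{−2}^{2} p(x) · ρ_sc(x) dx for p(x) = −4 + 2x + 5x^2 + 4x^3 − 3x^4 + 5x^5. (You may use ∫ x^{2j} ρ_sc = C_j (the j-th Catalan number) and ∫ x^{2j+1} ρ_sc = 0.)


Write p(x) = Σ a_i x^i, split into monomials and integrate each against ρ_sc separately.
Using ∫ x^{2j} ρ_sc = C_j = (1/(j+1)) C(2j, j) (Catalan numbers) and ∫ x^{2j+1} ρ_sc = 0 (odd monomials vanish by symmetry):
  i = 0 (even): a_0 · C_{0} = -4 · 1 = -4
  i = 1 (odd): ∫ x^1 ρ_sc = 0 (vanishes)
  i = 2 (even): a_2 · C_{1} = 5 · 1 = 5
  i = 3 (odd): ∫ x^3 ρ_sc = 0 (vanishes)
  i = 4 (even): a_4 · C_{2} = -3 · 2 = -6
  i = 5 (odd): ∫ x^5 ρ_sc = 0 (vanishes)

Summing the contributions: ∫_{−2}^{2} p(x) ρ_sc(x) dx = (-4) + 5 + (-6) = -5.


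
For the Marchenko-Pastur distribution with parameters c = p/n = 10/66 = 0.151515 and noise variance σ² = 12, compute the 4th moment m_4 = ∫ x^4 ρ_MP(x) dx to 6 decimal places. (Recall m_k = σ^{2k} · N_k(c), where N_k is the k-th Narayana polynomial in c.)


E[X⁴] = σ⁸ (1 + 6c + 6c² + c³) (fourth MP moment). With σ² = 12 (so σ⁸ = 20736) and c = 10/66 = 0.151515: E[X⁴] = 20736 · (1 + 6·0.151515 + 6·(0.151515)² + (0.151515)³) = 20736 · 2.050310.

So E[X^4] = 42515.233659.


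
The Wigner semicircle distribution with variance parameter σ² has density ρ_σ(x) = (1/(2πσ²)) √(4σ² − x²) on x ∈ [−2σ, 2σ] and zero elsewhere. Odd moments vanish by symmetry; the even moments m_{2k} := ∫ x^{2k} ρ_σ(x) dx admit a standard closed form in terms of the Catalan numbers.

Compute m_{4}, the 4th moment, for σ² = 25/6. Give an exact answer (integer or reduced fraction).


By the scaled semicircle moment identity, m_{2k} = σ^{2k} · C_k with k = 2.
C_2 = (1/(k+1)) · C(2k, k) = (1/3) · C(4, 2) = (1/3) · 6 = 2.
σ^{2k} = (σ²)^k = (25/6)^2 = 625/36.

Therefore m_{4} = σ^{4} · C_2 = (625/36) · 2 = 625/18.


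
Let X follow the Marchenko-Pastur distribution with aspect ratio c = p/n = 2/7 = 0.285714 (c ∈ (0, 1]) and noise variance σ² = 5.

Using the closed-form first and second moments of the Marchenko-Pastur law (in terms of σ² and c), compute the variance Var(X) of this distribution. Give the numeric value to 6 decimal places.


Recall the MP moments m_1 = E[X] = σ² and m_2 = E[X²] = σ⁴ (1 + c).
m_1 = E[X] = σ² = 5, so m_1² = 25.
m_2 = E[X²] = σ⁴ (1 + c) = 25 · (1 + 0.285714) = 25 · 1.285714 = 32.142857.
(Note m_2 − m_1² simplifies to c · σ⁴ = 0.285714 · 25.)

Var(X) = m_2 − m_1² = 32.142857 − 25 = 7.142857.


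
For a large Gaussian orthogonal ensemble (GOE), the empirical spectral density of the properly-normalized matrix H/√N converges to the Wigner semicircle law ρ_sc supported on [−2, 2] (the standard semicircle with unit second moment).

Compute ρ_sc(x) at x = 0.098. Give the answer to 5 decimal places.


ρ_sc(x) = (1/(2π)) √(4 − x²). With x = 0.098:
  4 − x² = 4 − (0.098)² = 4 − 0.009604 = 3.990396.
  √(4 − x²) = 1.997598.
  1/(2π) = 0.159155.
  ρ_sc(0.098) = 0.159155 · 1.997598 = 0.317928.

Rounded to 5 decimal places: ρ_sc(0.098) ≈ 0.31793.


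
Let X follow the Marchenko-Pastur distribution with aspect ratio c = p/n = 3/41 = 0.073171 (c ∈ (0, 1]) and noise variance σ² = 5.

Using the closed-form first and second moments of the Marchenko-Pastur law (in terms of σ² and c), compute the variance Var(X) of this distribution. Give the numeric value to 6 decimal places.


Recall the MP moments m_1 = E[X] = σ² and m_2 = E[X²] = σ⁴ (1 + c).
m_1 = E[X] = σ² = 5, so m_1² = 25.
m_2 = E[X²] = σ⁴ (1 + c) = 25 · (1 + 0.073171) = 25 · 1.073171 = 26.829268.
(Note m_2 − m_1² simplifies to c · σ⁴ = 0.073171 · 25.)

Var(X) = m_2 − m_1² = 26.829268 − 25 = 1.829268.


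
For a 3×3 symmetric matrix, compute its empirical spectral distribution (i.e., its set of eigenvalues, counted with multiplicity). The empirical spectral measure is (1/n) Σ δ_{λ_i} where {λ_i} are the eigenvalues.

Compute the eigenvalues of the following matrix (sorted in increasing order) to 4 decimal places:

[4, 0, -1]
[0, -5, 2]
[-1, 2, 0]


Since M is real symmetric, all three eigenvalues are real; they are the roots of det(λI − M) = λ³ − (tr M) λ² + s λ − det M, where s is the sum of the principal 2×2 minors.
tr M = 4 + (-5) + 0 = -1.
s = (4·(-5) − 0²) + (4·0 − (-1)²) + ((-5)·0 − 2²) = -20 + (-1) + (-4) = -25.
det M (expand along row 1) = 4·(-4) − 0·2 + (-1)·(-5) = -11.
Characteristic polynomial: λ³ + λ² − 25λ + 11 = 0.
Substitute λ = y + (tr M)/3 = y − 0.333333 to remove the quadratic term: y³ + p·y + q = 0 with p = s − (tr M)²/3 = -25.333333 and q = −2(tr M)³/27 + (tr M)·s/3 − det M = 19.407407.
Three real roots ⇒ use the trigonometric (Viète) form: r = 2√(−p/3) = 5.811865, φ = arccos(3q/(p·r)) = arccos(-0.395440) = 1.977343 rad.
y_k = r·cos(φ/3 − 2πk/3) for k = 0, 1, 2 gives y = 4.594482, 0.785191, -5.379673.
λ_k = y_k − 0.333333 gives λ = 4.2611, 0.4519, -5.7130 (check: the sum is -1.0000 = tr M).

Eigenvalues sorted in increasing order: [-5.7130, 0.4519, 4.2611].


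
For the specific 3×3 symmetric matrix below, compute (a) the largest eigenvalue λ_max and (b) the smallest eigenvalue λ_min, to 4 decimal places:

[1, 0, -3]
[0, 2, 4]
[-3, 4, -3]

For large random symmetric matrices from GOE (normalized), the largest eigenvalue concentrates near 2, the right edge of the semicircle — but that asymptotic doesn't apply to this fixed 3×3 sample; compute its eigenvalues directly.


Since M is real symmetric, all three eigenvalues are real; they are the roots of det(λI − M) = λ³ − (tr M) λ² + s λ − det M, where s is the sum of the principal 2×2 minors.
tr M = 1 + 2 + (-3) = 0.
s = (1·2 − 0²) + (1·(-3) − (-3)²) + (2·(-3) − 4²) = 2 + (-12) + (-22) = -32.
det M (expand along row 1) = 1·(-22) − 0·12 + (-3)·6 = -40.
Characteristic polynomial: λ³ − 32λ + 40 = 0.
Substitute λ = y + (tr M)/3 = y + 0.000000 to remove the quadratic term: y³ + p·y + q = 0 with p = s − (tr M)²/3 = -32.000000 and q = −2(tr M)³/27 + (tr M)·s/3 − det M = 40.000000.
Three real roots ⇒ use the trigonometric (Viète) form: r = 2√(−p/3) = 6.531973, φ = arccos(3q/(p·r)) = arccos(-0.574099) = 2.182300 rad.
y_k = r·cos(φ/3 − 2πk/3) for k = 0, 1, 2 gives y = 4.878623, 1.322241, -6.200864.
λ_k = y_k + 0.000000 gives λ = 4.8786, 1.3222, -6.2009 (check: the sum is 0.0000 = tr M).

Hence λ_max = 4.8786 and λ_min = -6.2009.


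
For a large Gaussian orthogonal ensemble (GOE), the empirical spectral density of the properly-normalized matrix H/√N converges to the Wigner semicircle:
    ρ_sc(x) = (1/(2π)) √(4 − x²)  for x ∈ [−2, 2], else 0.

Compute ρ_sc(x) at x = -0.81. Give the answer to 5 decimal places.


ρ_sc(x) = (1/(2π)) √(4 − x²). With x = -0.81:
  4 − x² = 4 − (-0.81)² = 4 − 0.656100 = 3.343900.
  √(4 − x²) = 1.828633.
  1/(2π) = 0.159155.
  ρ_sc(-0.81) = 0.159155 · 1.828633 = 0.291036.

Rounded to 5 decimal places: ρ_sc(-0.81) ≈ 0.29104.


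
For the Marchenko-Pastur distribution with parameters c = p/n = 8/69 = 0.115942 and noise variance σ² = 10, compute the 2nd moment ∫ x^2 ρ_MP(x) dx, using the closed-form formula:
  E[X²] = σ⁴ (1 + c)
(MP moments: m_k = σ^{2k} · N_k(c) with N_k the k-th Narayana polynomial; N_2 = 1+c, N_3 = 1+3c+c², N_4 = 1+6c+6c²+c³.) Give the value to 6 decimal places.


E[X²] = σ⁴ (1 + c) (second MP moment). With σ² = 10 (so σ⁴ = 100) and c = 8/69 = 0.115942: E[X²] = 100 · (1 + 0.115942) = 100 · 1.115942.

So E[X^2] = 111.594203.


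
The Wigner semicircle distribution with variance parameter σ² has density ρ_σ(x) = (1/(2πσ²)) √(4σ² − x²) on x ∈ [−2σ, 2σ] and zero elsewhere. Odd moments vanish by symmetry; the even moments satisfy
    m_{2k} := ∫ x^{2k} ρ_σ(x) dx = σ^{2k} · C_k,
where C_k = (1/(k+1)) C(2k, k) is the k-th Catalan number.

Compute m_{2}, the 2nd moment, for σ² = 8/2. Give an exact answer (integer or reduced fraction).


By the scaled semicircle moment identity, m_{2k} = σ^{2k} · C_k with k = 1.
C_1 = (1/(k+1)) · C(2k, k) = (1/2) · C(2, 1) = (1/2) · 2 = 1.
σ^{2k} = (σ²)^k = (8/2)^1 = 4.

Therefore m_{2} = σ^{2} · C_1 = 4 · 1 = 4.


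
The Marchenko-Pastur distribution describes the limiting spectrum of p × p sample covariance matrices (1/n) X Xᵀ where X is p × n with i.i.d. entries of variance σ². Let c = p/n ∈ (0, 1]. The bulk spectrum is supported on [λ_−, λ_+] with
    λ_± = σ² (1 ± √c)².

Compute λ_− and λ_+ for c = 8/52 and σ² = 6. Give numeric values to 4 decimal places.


c = 8/52 = 0.153846; √c = 0.392232.
λ_− = σ² (1 − √c)² = 6 · (1 − 0.392232)² = 6 · (0.607768)² = 2.216290.
λ_+ = σ² (1 + √c)² = 6 · (1 + 0.392232)² = 6 · (1.392232)² = 11.629864.

Rounded to 4 decimal places: λ_− ≈ 2.2163, λ_+ ≈ 11.6299.


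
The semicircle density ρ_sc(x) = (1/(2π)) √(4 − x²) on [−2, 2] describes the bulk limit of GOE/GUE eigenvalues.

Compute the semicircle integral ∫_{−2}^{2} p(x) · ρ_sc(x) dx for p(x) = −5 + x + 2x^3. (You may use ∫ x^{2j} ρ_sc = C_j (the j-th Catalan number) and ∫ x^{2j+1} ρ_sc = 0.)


Write p(x) = Σ a_i x^i, split into monomials and integrate each against ρ_sc separately.
Using ∫ x^{2j} ρ_sc = C_j = (1/(j+1)) C(2j, j) (Catalan numbers) and ∫ x^{2j+1} ρ_sc = 0 (odd monomials vanish by symmetry):
  i = 0 (even): a_0 · C_{0} = -5 · 1 = -5
  i = 1 (odd): ∫ x^1 ρ_sc = 0 (vanishes)
  i = 3 (odd): ∫ x^3 ρ_sc = 0 (vanishes)

Summing the contributions: ∫_{−2}^{2} p(x) ρ_sc(x) dx = -5.


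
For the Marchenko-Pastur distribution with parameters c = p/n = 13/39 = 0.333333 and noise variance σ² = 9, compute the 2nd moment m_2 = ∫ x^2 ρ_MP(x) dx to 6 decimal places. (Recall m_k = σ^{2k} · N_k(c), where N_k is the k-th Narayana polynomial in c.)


E[X²] = σ⁴ (1 + c) (second MP moment). With σ² = 9 (so σ⁴ = 81) and c = 13/39 = 0.333333: E[X²] = 81 · (1 + 0.333333) = 81 · 1.333333.

So E[X^2] = 108.000000.


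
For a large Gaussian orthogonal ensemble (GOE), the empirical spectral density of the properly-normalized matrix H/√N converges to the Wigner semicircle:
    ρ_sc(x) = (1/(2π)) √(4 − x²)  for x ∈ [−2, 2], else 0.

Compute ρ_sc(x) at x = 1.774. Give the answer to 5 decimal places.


ρ_sc(x) = (1/(2π)) √(4 − x²). With x = 1.774:
  4 − x² = 4 − (1.774)² = 4 − 3.147076 = 0.852924.
  √(4 − x²) = 0.923539.
  1/(2π) = 0.159155.
  ρ_sc(1.774) = 0.159155 · 0.923539 = 0.146986.

Rounded to 5 decimal places: ρ_sc(1.774) ≈ 0.14699.


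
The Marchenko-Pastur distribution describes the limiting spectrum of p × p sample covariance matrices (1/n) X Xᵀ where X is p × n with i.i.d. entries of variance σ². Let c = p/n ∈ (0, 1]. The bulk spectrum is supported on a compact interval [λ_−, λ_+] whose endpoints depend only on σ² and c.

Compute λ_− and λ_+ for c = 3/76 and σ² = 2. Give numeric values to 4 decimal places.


c = 3/76 = 0.039474; √c = 0.198680.
λ_− = σ² (1 − √c)² = 2 · (1 − 0.198680)² = 2 · (0.801320)² = 1.284228.
λ_+ = σ² (1 + √c)² = 2 · (1 + 0.198680)² = 2 · (1.198680)² = 2.873667.

Rounded to 4 decimal places: λ_− ≈ 1.2842, λ_+ ≈ 2.8737.


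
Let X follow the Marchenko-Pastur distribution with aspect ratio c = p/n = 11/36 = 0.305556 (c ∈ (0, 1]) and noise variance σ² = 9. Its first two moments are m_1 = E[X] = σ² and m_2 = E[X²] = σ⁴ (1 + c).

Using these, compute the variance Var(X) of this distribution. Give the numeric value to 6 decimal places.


m_1 = E[X] = σ² = 9, so m_1² = 81.
m_2 = E[X²] = σ⁴ (1 + c) = 81 · (1 + 0.305556) = 81 · 1.305556 = 105.750000.
(Note m_2 − m_1² simplifies to c · σ⁴ = 0.305556 · 81.)

Var(X) = m_2 − m_1² = 105.750000 − 81 = 24.750000.


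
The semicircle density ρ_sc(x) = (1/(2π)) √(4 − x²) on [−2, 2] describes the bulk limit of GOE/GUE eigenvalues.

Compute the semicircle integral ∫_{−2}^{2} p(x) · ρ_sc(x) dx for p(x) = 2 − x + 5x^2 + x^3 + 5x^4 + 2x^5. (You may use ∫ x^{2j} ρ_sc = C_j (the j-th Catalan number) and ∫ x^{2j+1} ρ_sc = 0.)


Write p(x) = Σ a_i x^i, split into monomials and integrate each against ρ_sc separately.
Using ∫ x^{2j} ρ_sc = C_j = (1/(j+1)) C(2j, j) (Catalan numbers) and ∫ x^{2j+1} ρ_sc = 0 (odd monomials vanish by symmetry):
  i = 0 (even): a_0 · C_{0} = 2 · 1 = 2
  i = 1 (odd): ∫ x^1 ρ_sc = 0 (vanishes)
  i = 2 (even): a_2 · C_{1} = 5 · 1 = 5
  i = 3 (odd): ∫ x^3 ρ_sc = 0 (vanishes)
  i = 4 (even): a_4 · C_{2} = 5 · 2 = 10
  i = 5 (odd): ∫ x^5 ρ_sc = 0 (vanishes)

Summing the contributions: ∫_{−2}^{2} p(x) ρ_sc(x) dx = 2 + 5 + 10 = 17.


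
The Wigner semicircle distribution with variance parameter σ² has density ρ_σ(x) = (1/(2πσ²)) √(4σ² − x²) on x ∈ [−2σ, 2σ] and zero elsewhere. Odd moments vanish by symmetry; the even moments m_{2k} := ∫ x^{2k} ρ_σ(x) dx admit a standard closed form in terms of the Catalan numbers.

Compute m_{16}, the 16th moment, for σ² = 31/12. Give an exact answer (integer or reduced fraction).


By the scaled semicircle moment identity, m_{2k} = σ^{2k} · C_k with k = 8.
C_8 = (1/(k+1)) · C(2k, k) = (1/9) · C(16, 8) = (1/9) · 12870 = 1430.
σ^{2k} = (σ²)^k = (31/12)^8 = 852891037441/429981696.

Therefore m_{16} = σ^{16} · C_8 = (852891037441/429981696) · 1430 = 609817091770315/214990848.


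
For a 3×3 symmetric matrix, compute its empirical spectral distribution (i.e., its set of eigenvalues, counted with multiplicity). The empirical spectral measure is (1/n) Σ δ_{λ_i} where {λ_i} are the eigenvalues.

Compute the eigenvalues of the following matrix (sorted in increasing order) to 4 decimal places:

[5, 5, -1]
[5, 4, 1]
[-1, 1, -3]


Since M is real symmetric, all three eigenvalues are real; they are the roots of det(λI − M) = λ³ − (tr M) λ² + s λ − det M, where s is the sum of the principal 2×2 minors.
tr M = 5 + 4 + (-3) = 6.
s = (5·4 − 5²) + (5·(-3) − (-1)²) + (4·(-3) − 1²) = -5 + (-16) + (-13) = -34.
det M (expand along row 1) = 5·(-13) − 5·(-14) + (-1)·9 = -4.
Characteristic polynomial: λ³ − 6λ² − 34λ + 4 = 0.
Substitute λ = y + (tr M)/3 = y + 2.000000 to remove the quadratic term: y³ + p·y + q = 0 with p = s − (tr M)²/3 = -46.000000 and q = −2(tr M)³/27 + (tr M)·s/3 − det M = -80.000000.
Three real roots ⇒ use the trigonometric (Viète) form: r = 2√(−p/3) = 7.831560, φ = arccos(3q/(p·r)) = arccos(0.666201) = 0.841694 rad.
y_k = r·cos(φ/3 − 2πk/3) for k = 0, 1, 2 gives y = 7.525340, -1.884656, -5.640685.
λ_k = y_k + 2.000000 gives λ = 9.5253, 0.1153, -3.6407 (check: the sum is 6.0000 = tr M).

Eigenvalues sorted in increasing order: [-3.6407, 0.1153, 9.5253].


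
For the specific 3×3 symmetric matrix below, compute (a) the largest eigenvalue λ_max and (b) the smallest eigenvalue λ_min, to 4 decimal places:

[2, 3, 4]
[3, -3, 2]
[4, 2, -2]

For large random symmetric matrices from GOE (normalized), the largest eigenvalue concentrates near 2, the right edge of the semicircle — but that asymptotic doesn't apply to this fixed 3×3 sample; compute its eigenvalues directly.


Since M is real symmetric, all three eigenvalues are real; they are the roots of det(λI − M) = λ³ − (tr M) λ² + s λ − det M, where s is the sum of the principal 2×2 minors.
tr M = 2 + (-3) + (-2) = -3.
s = (2·(-3) − 3²) + (2·(-2) − 4²) + ((-3)·(-2) − 2²) = -15 + (-20) + 2 = -33.
det M (expand along row 1) = 2·2 − 3·(-14) + 4·18 = 118.
Characteristic polynomial: λ³ + 3λ² − 33λ − 118 = 0.
Substitute λ = y + (tr M)/3 = y − 1.000000 to remove the quadratic term: y³ + p·y + q = 0 with p = s − (tr M)²/3 = -36.000000 and q = −2(tr M)³/27 + (tr M)·s/3 − det M = -83.000000.
Three real roots ⇒ use the trigonometric (Viète) form: r = 2√(−p/3) = 6.928203, φ = arccos(3q/(p·r)) = arccos(0.998335) = 0.057717 rad.
y_k = r·cos(φ/3 − 2πk/3) for k = 0, 1, 2 gives y = 6.926921, -3.348034, -3.578887.
λ_k = y_k − 1.000000 gives λ = 5.9269, -4.3480, -4.5789 (check: the sum is -3.0000 = tr M).

Hence λ_max = 5.9269 and λ_min = -4.5789.


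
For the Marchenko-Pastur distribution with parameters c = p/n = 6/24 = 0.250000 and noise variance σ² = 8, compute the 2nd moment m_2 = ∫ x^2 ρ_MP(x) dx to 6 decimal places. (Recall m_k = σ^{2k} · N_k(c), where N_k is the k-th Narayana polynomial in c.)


E[X²] = σ⁴ (1 + c) (second MP moment). With σ² = 8 (so σ⁴ = 64) and c = 6/24 = 0.250000: E[X²] = 64 · (1 + 0.250000) = 64 · 1.250000.

So E[X^2] = 80.000000.


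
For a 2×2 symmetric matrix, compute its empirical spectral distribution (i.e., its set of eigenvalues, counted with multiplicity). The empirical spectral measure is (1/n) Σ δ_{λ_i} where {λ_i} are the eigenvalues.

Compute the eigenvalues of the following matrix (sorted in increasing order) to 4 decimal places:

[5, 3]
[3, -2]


Since M is real symmetric, both eigenvalues are real; they are the roots of det(λI − M) = λ² − (tr M) λ + det M.
tr M = 5 + (-2) = 3.
det M = 5·(-2) − 3² = -10 − 9 = -19.
Characteristic polynomial: λ² − 3λ − 19 = 0.
Discriminant Δ = (tr M)² − 4·det M = 9 − (-76) = 85; √Δ = 9.219544.
λ = (tr M ± √Δ)/2 = (3 ± 9.219544)/2, giving (tr M − √Δ)/2 = -3.1098 and (tr M + √Δ)/2 = 6.1098.

Eigenvalues sorted in increasing order: [-3.1098, 6.1098].


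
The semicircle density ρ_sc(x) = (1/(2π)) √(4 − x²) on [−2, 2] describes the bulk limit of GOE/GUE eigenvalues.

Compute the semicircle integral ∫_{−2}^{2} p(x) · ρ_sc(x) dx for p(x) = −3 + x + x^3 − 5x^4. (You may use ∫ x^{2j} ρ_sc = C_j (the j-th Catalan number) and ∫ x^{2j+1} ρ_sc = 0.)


Write p(x) = Σ a_i x^i, split into monomials and integrate each against ρ_sc separately.
Using ∫ x^{2j} ρ_sc = C_j = (1/(j+1)) C(2j, j) (Catalan numbers) and ∫ x^{2j+1} ρ_sc = 0 (odd monomials vanish by symmetry):
  i = 0 (even): a_0 · C_{0} = -3 · 1 = -3
  i = 1 (odd): ∫ x^1 ρ_sc = 0 (vanishes)
  i = 3 (odd): ∫ x^3 ρ_sc = 0 (vanishes)
  i = 4 (even): a_4 · C_{2} = -5 · 2 = -10

Summing the contributions: ∫_{−2}^{2} p(x) ρ_sc(x) dx = (-3) + (-10) = -13.


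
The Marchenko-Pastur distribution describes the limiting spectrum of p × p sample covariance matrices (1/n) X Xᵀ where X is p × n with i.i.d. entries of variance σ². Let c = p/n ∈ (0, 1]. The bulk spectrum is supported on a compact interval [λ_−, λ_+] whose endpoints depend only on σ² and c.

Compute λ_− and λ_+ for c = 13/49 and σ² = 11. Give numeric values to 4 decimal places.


c = 13/49 = 0.265306; √c = 0.515079.
λ_− = σ² (1 − √c)² = 11 · (1 − 0.515079)² = 11 · (0.484921)² = 2.586635.
λ_+ = σ² (1 + √c)² = 11 · (1 + 0.515079)² = 11 · (1.515079)² = 25.250100.

Rounded to 4 decimal places: λ_− ≈ 2.5866, λ_+ ≈ 25.2501.


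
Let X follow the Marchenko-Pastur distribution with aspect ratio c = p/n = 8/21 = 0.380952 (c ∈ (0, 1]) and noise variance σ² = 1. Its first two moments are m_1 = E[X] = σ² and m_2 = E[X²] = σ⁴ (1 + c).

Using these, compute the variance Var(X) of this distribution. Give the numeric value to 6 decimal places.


m_1 = E[X] = σ² = 1, so m_1² = 1.
m_2 = E[X²] = σ⁴ (1 + c) = 1 · (1 + 0.380952) = 1 · 1.380952 = 1.380952.
(Note m_2 − m_1² simplifies to c · σ⁴ = 0.380952 · 1.)

Var(X) = m_2 − m_1² = 1.380952 − 1 = 0.380952.


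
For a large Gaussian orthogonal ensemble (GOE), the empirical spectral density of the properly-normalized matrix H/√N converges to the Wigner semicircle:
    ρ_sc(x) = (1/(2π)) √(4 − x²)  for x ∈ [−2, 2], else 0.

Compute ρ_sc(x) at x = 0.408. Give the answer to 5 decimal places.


ρ_sc(x) = (1/(2π)) √(4 − x²). With x = 0.408:
  4 − x² = 4 − (0.408)² = 4 − 0.166464 = 3.833536.
  √(4 − x²) = 1.957942.
  1/(2π) = 0.159155.
  ρ_sc(0.408) = 0.159155 · 1.957942 = 0.311616.

Rounded to 5 decimal places: ρ_sc(0.408) ≈ 0.31162.


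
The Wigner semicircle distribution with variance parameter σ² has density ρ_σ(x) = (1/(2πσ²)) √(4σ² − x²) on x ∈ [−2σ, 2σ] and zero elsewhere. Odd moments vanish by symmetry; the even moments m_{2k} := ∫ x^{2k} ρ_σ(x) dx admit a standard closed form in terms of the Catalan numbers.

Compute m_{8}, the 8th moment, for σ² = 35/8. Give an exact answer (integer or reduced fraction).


By the scaled semicircle moment identity, m_{2k} = σ^{2k} · C_k with k = 4.
C_4 = (1/(k+1)) · C(2k, k) = (1/5) · C(8, 4) = (1/5) · 70 = 14.
σ^{2k} = (σ²)^k = (35/8)^4 = 1500625/4096.

Therefore m_{8} = σ^{8} · C_4 = (1500625/4096) · 14 = 10504375/2048.


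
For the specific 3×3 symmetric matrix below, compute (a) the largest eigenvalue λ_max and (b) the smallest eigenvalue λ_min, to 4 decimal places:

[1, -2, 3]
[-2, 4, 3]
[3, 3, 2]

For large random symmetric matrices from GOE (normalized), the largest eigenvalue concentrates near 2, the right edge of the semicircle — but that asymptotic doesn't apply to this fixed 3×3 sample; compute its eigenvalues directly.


Since M is real symmetric, all three eigenvalues are real; they are the roots of det(λI − M) = λ³ − (tr M) λ² + s λ − det M, where s is the sum of the principal 2×2 minors.
tr M = 1 + 4 + 2 = 7.
s = (1·4 − (-2)²) + (1·2 − 3²) + (4·2 − 3²) = 0 + (-7) + (-1) = -8.
det M (expand along row 1) = 1·(-1) − (-2)·(-13) + 3·(-18) = -81.
Characteristic polynomial: λ³ − 7λ² − 8λ + 81 = 0.
Substitute λ = y + (tr M)/3 = y + 2.333333 to remove the quadratic term: y³ + p·y + q = 0 with p = s − (tr M)²/3 = -24.333333 and q = −2(tr M)³/27 + (tr M)·s/3 − det M = 36.925926.
Three real roots ⇒ use the trigonometric (Viète) form: r = 2√(−p/3) = 5.696002, φ = arccos(3q/(p·r)) = arccos(-0.799247) = 2.496837 rad.
y_k = r·cos(φ/3 − 2πk/3) for k = 0, 1, 2 gives y = 3.834505, 1.730454, -5.564959.
λ_k = y_k + 2.333333 gives λ = 6.1678, 4.0638, -3.2316 (check: the sum is 7.0000 = tr M).

Hence λ_max = 6.1678 and λ_min = -3.2316.


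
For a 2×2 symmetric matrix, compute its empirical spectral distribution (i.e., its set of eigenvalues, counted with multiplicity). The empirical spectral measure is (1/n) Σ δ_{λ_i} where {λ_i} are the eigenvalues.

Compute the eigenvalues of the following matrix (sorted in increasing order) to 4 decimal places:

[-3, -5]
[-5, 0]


Since M is real symmetric, both eigenvalues are real; they are the roots of det(λI − M) = λ² − (tr M) λ + det M.
tr M = -3 + 0 = -3.
det M = (-3)·0 − (-5)² = 0 − 25 = -25.
Characteristic polynomial: λ² + 3λ − 25 = 0.
Discriminant Δ = (tr M)² − 4·det M = 9 − (-100) = 109; √Δ = 10.440307.
λ = (tr M ± √Δ)/2 = (-3 ± 10.440307)/2, giving (tr M − √Δ)/2 = -6.7202 and (tr M + √Δ)/2 = 3.7202.

Eigenvalues sorted in increasing order: [-6.7202, 3.7202].
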